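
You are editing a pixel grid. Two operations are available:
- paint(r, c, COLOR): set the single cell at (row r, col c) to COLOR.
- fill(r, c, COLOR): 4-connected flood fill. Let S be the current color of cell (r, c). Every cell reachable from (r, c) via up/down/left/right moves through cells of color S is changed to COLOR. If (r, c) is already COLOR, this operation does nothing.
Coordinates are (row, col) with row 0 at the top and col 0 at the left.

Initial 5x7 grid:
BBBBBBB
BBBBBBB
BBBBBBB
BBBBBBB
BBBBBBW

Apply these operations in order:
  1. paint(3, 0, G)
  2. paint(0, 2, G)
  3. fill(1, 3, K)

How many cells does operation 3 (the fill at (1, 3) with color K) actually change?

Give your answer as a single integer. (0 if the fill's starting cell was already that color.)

Answer: 32

Derivation:
After op 1 paint(3,0,G):
BBBBBBB
BBBBBBB
BBBBBBB
GBBBBBB
BBBBBBW
After op 2 paint(0,2,G):
BBGBBBB
BBBBBBB
BBBBBBB
GBBBBBB
BBBBBBW
After op 3 fill(1,3,K) [32 cells changed]:
KKGKKKK
KKKKKKK
KKKKKKK
GKKKKKK
KKKKKKW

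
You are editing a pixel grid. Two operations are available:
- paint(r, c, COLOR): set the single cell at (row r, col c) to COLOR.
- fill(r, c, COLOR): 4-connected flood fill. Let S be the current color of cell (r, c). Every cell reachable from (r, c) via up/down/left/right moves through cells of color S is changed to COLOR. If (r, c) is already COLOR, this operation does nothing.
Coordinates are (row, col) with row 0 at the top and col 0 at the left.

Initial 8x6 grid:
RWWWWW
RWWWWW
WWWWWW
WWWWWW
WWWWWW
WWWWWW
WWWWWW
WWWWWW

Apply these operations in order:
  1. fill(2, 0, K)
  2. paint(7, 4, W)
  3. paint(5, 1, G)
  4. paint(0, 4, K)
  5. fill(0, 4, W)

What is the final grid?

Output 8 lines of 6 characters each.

Answer: RWWWWW
RWWWWW
WWWWWW
WWWWWW
WWWWWW
WGWWWW
WWWWWW
WWWWWW

Derivation:
After op 1 fill(2,0,K) [46 cells changed]:
RKKKKK
RKKKKK
KKKKKK
KKKKKK
KKKKKK
KKKKKK
KKKKKK
KKKKKK
After op 2 paint(7,4,W):
RKKKKK
RKKKKK
KKKKKK
KKKKKK
KKKKKK
KKKKKK
KKKKKK
KKKKWK
After op 3 paint(5,1,G):
RKKKKK
RKKKKK
KKKKKK
KKKKKK
KKKKKK
KGKKKK
KKKKKK
KKKKWK
After op 4 paint(0,4,K):
RKKKKK
RKKKKK
KKKKKK
KKKKKK
KKKKKK
KGKKKK
KKKKKK
KKKKWK
After op 5 fill(0,4,W) [44 cells changed]:
RWWWWW
RWWWWW
WWWWWW
WWWWWW
WWWWWW
WGWWWW
WWWWWW
WWWWWW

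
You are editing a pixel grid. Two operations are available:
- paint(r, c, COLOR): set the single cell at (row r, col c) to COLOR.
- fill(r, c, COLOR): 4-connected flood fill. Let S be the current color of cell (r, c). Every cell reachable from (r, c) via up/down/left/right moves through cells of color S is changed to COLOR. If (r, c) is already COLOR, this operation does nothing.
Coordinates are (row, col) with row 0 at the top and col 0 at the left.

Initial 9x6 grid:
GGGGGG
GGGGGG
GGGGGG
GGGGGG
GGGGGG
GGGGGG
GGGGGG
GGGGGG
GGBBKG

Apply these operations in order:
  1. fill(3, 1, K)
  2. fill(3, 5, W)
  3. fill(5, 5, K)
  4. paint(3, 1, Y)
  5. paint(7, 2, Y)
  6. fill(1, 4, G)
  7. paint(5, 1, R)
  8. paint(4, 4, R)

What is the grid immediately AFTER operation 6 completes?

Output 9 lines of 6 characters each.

After op 1 fill(3,1,K) [51 cells changed]:
KKKKKK
KKKKKK
KKKKKK
KKKKKK
KKKKKK
KKKKKK
KKKKKK
KKKKKK
KKBBKK
After op 2 fill(3,5,W) [52 cells changed]:
WWWWWW
WWWWWW
WWWWWW
WWWWWW
WWWWWW
WWWWWW
WWWWWW
WWWWWW
WWBBWW
After op 3 fill(5,5,K) [52 cells changed]:
KKKKKK
KKKKKK
KKKKKK
KKKKKK
KKKKKK
KKKKKK
KKKKKK
KKKKKK
KKBBKK
After op 4 paint(3,1,Y):
KKKKKK
KKKKKK
KKKKKK
KYKKKK
KKKKKK
KKKKKK
KKKKKK
KKKKKK
KKBBKK
After op 5 paint(7,2,Y):
KKKKKK
KKKKKK
KKKKKK
KYKKKK
KKKKKK
KKKKKK
KKKKKK
KKYKKK
KKBBKK
After op 6 fill(1,4,G) [50 cells changed]:
GGGGGG
GGGGGG
GGGGGG
GYGGGG
GGGGGG
GGGGGG
GGGGGG
GGYGGG
GGBBGG

Answer: GGGGGG
GGGGGG
GGGGGG
GYGGGG
GGGGGG
GGGGGG
GGGGGG
GGYGGG
GGBBGG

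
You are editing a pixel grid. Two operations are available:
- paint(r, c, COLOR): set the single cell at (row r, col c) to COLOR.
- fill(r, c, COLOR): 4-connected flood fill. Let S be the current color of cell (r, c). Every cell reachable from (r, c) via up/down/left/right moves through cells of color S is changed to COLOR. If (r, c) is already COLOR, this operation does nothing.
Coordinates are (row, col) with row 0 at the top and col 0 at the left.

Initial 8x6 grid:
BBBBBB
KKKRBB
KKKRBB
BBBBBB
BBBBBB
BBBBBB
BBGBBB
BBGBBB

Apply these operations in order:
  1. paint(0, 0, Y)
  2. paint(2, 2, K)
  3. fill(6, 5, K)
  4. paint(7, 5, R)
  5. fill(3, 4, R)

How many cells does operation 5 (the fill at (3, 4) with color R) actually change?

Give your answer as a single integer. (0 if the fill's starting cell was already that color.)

Answer: 42

Derivation:
After op 1 paint(0,0,Y):
YBBBBB
KKKRBB
KKKRBB
BBBBBB
BBBBBB
BBBBBB
BBGBBB
BBGBBB
After op 2 paint(2,2,K):
YBBBBB
KKKRBB
KKKRBB
BBBBBB
BBBBBB
BBBBBB
BBGBBB
BBGBBB
After op 3 fill(6,5,K) [37 cells changed]:
YKKKKK
KKKRKK
KKKRKK
KKKKKK
KKKKKK
KKKKKK
KKGKKK
KKGKKK
After op 4 paint(7,5,R):
YKKKKK
KKKRKK
KKKRKK
KKKKKK
KKKKKK
KKKKKK
KKGKKK
KKGKKR
After op 5 fill(3,4,R) [42 cells changed]:
YRRRRR
RRRRRR
RRRRRR
RRRRRR
RRRRRR
RRRRRR
RRGRRR
RRGRRR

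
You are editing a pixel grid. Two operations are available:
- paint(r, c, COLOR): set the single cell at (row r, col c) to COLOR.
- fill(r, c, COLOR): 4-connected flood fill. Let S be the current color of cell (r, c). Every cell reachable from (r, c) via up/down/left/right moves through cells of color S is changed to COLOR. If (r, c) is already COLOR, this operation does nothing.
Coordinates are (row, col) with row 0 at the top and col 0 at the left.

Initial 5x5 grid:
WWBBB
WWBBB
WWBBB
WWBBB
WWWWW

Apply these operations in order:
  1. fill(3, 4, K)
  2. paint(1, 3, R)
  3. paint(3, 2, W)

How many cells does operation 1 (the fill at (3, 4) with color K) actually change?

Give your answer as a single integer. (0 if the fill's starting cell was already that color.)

After op 1 fill(3,4,K) [12 cells changed]:
WWKKK
WWKKK
WWKKK
WWKKK
WWWWW

Answer: 12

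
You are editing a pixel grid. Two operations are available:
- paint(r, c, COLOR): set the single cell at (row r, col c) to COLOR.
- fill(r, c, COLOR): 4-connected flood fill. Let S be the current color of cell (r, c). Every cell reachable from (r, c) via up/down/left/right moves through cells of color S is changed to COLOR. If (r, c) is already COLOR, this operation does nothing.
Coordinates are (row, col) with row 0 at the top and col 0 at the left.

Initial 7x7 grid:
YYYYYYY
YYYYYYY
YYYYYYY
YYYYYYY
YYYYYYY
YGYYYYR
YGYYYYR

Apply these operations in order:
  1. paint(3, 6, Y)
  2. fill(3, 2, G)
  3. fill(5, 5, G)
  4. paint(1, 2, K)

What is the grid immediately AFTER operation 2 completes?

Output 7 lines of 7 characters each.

Answer: GGGGGGG
GGGGGGG
GGGGGGG
GGGGGGG
GGGGGGG
GGGGGGR
GGGGGGR

Derivation:
After op 1 paint(3,6,Y):
YYYYYYY
YYYYYYY
YYYYYYY
YYYYYYY
YYYYYYY
YGYYYYR
YGYYYYR
After op 2 fill(3,2,G) [45 cells changed]:
GGGGGGG
GGGGGGG
GGGGGGG
GGGGGGG
GGGGGGG
GGGGGGR
GGGGGGR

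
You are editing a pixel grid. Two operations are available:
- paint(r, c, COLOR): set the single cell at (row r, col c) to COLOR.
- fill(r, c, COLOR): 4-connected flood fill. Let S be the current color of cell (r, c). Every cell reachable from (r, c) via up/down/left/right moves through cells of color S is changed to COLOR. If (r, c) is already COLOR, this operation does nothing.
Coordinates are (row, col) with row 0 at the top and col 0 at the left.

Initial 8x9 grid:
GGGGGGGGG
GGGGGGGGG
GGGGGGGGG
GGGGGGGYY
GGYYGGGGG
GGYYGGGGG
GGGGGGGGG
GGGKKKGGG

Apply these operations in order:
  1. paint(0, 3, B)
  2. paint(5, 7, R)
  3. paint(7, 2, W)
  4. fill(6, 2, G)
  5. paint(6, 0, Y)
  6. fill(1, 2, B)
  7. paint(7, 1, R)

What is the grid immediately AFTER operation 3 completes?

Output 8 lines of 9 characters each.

Answer: GGGBGGGGG
GGGGGGGGG
GGGGGGGGG
GGGGGGGYY
GGYYGGGGG
GGYYGGGRG
GGGGGGGGG
GGWKKKGGG

Derivation:
After op 1 paint(0,3,B):
GGGBGGGGG
GGGGGGGGG
GGGGGGGGG
GGGGGGGYY
GGYYGGGGG
GGYYGGGGG
GGGGGGGGG
GGGKKKGGG
After op 2 paint(5,7,R):
GGGBGGGGG
GGGGGGGGG
GGGGGGGGG
GGGGGGGYY
GGYYGGGGG
GGYYGGGRG
GGGGGGGGG
GGGKKKGGG
After op 3 paint(7,2,W):
GGGBGGGGG
GGGGGGGGG
GGGGGGGGG
GGGGGGGYY
GGYYGGGGG
GGYYGGGRG
GGGGGGGGG
GGWKKKGGG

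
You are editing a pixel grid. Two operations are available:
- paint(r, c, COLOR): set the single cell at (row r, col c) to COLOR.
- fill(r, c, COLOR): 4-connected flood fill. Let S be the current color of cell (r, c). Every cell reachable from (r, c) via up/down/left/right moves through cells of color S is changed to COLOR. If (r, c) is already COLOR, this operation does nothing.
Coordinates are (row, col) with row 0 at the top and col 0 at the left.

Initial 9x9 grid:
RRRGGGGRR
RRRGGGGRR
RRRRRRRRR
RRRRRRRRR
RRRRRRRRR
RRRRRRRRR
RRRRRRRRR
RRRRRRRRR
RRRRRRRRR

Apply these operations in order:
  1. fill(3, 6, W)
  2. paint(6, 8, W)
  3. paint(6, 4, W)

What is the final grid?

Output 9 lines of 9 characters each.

Answer: WWWGGGGWW
WWWGGGGWW
WWWWWWWWW
WWWWWWWWW
WWWWWWWWW
WWWWWWWWW
WWWWWWWWW
WWWWWWWWW
WWWWWWWWW

Derivation:
After op 1 fill(3,6,W) [73 cells changed]:
WWWGGGGWW
WWWGGGGWW
WWWWWWWWW
WWWWWWWWW
WWWWWWWWW
WWWWWWWWW
WWWWWWWWW
WWWWWWWWW
WWWWWWWWW
After op 2 paint(6,8,W):
WWWGGGGWW
WWWGGGGWW
WWWWWWWWW
WWWWWWWWW
WWWWWWWWW
WWWWWWWWW
WWWWWWWWW
WWWWWWWWW
WWWWWWWWW
After op 3 paint(6,4,W):
WWWGGGGWW
WWWGGGGWW
WWWWWWWWW
WWWWWWWWW
WWWWWWWWW
WWWWWWWWW
WWWWWWWWW
WWWWWWWWW
WWWWWWWWW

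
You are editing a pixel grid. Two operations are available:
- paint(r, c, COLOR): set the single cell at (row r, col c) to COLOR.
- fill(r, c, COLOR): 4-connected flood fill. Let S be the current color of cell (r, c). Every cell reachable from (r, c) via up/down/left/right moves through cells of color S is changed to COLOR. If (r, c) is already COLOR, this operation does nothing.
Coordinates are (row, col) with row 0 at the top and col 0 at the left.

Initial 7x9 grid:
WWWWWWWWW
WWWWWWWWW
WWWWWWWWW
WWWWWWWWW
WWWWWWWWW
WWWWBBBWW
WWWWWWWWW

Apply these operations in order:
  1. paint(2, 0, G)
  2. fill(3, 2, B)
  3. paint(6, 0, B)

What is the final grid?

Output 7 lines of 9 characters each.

After op 1 paint(2,0,G):
WWWWWWWWW
WWWWWWWWW
GWWWWWWWW
WWWWWWWWW
WWWWWWWWW
WWWWBBBWW
WWWWWWWWW
After op 2 fill(3,2,B) [59 cells changed]:
BBBBBBBBB
BBBBBBBBB
GBBBBBBBB
BBBBBBBBB
BBBBBBBBB
BBBBBBBBB
BBBBBBBBB
After op 3 paint(6,0,B):
BBBBBBBBB
BBBBBBBBB
GBBBBBBBB
BBBBBBBBB
BBBBBBBBB
BBBBBBBBB
BBBBBBBBB

Answer: BBBBBBBBB
BBBBBBBBB
GBBBBBBBB
BBBBBBBBB
BBBBBBBBB
BBBBBBBBB
BBBBBBBBB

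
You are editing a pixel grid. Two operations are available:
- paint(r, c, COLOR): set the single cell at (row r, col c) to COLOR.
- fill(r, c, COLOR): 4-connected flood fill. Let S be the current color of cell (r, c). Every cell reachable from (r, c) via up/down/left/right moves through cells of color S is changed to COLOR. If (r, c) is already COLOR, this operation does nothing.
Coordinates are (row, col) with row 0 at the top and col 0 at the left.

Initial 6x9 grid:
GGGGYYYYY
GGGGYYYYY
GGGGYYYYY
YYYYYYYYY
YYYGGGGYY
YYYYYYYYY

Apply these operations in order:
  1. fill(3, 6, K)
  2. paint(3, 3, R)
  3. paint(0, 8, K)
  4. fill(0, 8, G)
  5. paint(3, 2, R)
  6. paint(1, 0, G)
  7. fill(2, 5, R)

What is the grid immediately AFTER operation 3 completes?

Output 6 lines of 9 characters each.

After op 1 fill(3,6,K) [38 cells changed]:
GGGGKKKKK
GGGGKKKKK
GGGGKKKKK
KKKKKKKKK
KKKGGGGKK
KKKKKKKKK
After op 2 paint(3,3,R):
GGGGKKKKK
GGGGKKKKK
GGGGKKKKK
KKKRKKKKK
KKKGGGGKK
KKKKKKKKK
After op 3 paint(0,8,K):
GGGGKKKKK
GGGGKKKKK
GGGGKKKKK
KKKRKKKKK
KKKGGGGKK
KKKKKKKKK

Answer: GGGGKKKKK
GGGGKKKKK
GGGGKKKKK
KKKRKKKKK
KKKGGGGKK
KKKKKKKKK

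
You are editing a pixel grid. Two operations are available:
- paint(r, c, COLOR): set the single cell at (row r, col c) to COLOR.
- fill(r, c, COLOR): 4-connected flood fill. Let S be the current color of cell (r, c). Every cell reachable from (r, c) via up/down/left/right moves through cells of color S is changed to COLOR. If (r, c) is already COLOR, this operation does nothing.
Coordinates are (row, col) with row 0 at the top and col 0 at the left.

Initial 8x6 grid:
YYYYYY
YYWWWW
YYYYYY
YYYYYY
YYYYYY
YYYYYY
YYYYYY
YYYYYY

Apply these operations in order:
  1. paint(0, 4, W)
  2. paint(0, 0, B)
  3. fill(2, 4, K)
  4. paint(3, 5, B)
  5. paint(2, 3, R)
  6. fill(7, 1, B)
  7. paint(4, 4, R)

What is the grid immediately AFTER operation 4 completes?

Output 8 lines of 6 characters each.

Answer: BKKKWY
KKWWWW
KKKKKK
KKKKKB
KKKKKK
KKKKKK
KKKKKK
KKKKKK

Derivation:
After op 1 paint(0,4,W):
YYYYWY
YYWWWW
YYYYYY
YYYYYY
YYYYYY
YYYYYY
YYYYYY
YYYYYY
After op 2 paint(0,0,B):
BYYYWY
YYWWWW
YYYYYY
YYYYYY
YYYYYY
YYYYYY
YYYYYY
YYYYYY
After op 3 fill(2,4,K) [41 cells changed]:
BKKKWY
KKWWWW
KKKKKK
KKKKKK
KKKKKK
KKKKKK
KKKKKK
KKKKKK
After op 4 paint(3,5,B):
BKKKWY
KKWWWW
KKKKKK
KKKKKB
KKKKKK
KKKKKK
KKKKKK
KKKKKK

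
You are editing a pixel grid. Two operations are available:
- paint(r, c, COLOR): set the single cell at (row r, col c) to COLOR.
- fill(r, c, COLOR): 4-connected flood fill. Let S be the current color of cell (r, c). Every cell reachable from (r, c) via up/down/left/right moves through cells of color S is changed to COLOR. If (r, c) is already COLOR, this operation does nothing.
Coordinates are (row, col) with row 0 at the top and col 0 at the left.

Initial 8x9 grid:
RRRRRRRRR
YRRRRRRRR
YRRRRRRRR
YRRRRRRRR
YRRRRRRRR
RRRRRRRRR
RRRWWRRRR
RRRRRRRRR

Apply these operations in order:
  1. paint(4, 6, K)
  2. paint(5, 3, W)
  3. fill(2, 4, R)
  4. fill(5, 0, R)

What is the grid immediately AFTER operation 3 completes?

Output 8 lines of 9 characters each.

Answer: RRRRRRRRR
YRRRRRRRR
YRRRRRRRR
YRRRRRRRR
YRRRRRKRR
RRRWRRRRR
RRRWWRRRR
RRRRRRRRR

Derivation:
After op 1 paint(4,6,K):
RRRRRRRRR
YRRRRRRRR
YRRRRRRRR
YRRRRRRRR
YRRRRRKRR
RRRRRRRRR
RRRWWRRRR
RRRRRRRRR
After op 2 paint(5,3,W):
RRRRRRRRR
YRRRRRRRR
YRRRRRRRR
YRRRRRRRR
YRRRRRKRR
RRRWRRRRR
RRRWWRRRR
RRRRRRRRR
After op 3 fill(2,4,R) [0 cells changed]:
RRRRRRRRR
YRRRRRRRR
YRRRRRRRR
YRRRRRRRR
YRRRRRKRR
RRRWRRRRR
RRRWWRRRR
RRRRRRRRR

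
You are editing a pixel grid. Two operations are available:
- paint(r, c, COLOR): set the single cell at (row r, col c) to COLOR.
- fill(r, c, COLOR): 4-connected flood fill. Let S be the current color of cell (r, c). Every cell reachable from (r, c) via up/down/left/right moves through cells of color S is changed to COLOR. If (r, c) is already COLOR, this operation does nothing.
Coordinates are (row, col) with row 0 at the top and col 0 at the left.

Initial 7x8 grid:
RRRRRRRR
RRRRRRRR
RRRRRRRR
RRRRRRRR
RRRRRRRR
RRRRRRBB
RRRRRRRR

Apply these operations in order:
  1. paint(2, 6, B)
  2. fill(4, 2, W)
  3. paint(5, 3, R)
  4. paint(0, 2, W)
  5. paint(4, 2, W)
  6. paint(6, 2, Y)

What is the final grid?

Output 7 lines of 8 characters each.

After op 1 paint(2,6,B):
RRRRRRRR
RRRRRRRR
RRRRRRBR
RRRRRRRR
RRRRRRRR
RRRRRRBB
RRRRRRRR
After op 2 fill(4,2,W) [53 cells changed]:
WWWWWWWW
WWWWWWWW
WWWWWWBW
WWWWWWWW
WWWWWWWW
WWWWWWBB
WWWWWWWW
After op 3 paint(5,3,R):
WWWWWWWW
WWWWWWWW
WWWWWWBW
WWWWWWWW
WWWWWWWW
WWWRWWBB
WWWWWWWW
After op 4 paint(0,2,W):
WWWWWWWW
WWWWWWWW
WWWWWWBW
WWWWWWWW
WWWWWWWW
WWWRWWBB
WWWWWWWW
After op 5 paint(4,2,W):
WWWWWWWW
WWWWWWWW
WWWWWWBW
WWWWWWWW
WWWWWWWW
WWWRWWBB
WWWWWWWW
After op 6 paint(6,2,Y):
WWWWWWWW
WWWWWWWW
WWWWWWBW
WWWWWWWW
WWWWWWWW
WWWRWWBB
WWYWWWWW

Answer: WWWWWWWW
WWWWWWWW
WWWWWWBW
WWWWWWWW
WWWWWWWW
WWWRWWBB
WWYWWWWW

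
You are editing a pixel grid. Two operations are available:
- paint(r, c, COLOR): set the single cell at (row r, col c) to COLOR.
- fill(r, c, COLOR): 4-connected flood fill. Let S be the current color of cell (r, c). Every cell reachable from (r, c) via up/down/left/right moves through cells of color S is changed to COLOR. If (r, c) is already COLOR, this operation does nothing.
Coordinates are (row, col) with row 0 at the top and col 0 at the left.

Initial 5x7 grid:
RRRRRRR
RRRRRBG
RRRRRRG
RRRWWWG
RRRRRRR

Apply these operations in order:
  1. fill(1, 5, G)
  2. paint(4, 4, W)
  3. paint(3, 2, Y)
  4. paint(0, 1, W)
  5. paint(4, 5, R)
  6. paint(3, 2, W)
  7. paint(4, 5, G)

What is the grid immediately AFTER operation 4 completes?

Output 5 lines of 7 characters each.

Answer: RWRRRRR
RRRRRGG
RRRRRRG
RRYWWWG
RRRRWRR

Derivation:
After op 1 fill(1,5,G) [1 cells changed]:
RRRRRRR
RRRRRGG
RRRRRRG
RRRWWWG
RRRRRRR
After op 2 paint(4,4,W):
RRRRRRR
RRRRRGG
RRRRRRG
RRRWWWG
RRRRWRR
After op 3 paint(3,2,Y):
RRRRRRR
RRRRRGG
RRRRRRG
RRYWWWG
RRRRWRR
After op 4 paint(0,1,W):
RWRRRRR
RRRRRGG
RRRRRRG
RRYWWWG
RRRRWRR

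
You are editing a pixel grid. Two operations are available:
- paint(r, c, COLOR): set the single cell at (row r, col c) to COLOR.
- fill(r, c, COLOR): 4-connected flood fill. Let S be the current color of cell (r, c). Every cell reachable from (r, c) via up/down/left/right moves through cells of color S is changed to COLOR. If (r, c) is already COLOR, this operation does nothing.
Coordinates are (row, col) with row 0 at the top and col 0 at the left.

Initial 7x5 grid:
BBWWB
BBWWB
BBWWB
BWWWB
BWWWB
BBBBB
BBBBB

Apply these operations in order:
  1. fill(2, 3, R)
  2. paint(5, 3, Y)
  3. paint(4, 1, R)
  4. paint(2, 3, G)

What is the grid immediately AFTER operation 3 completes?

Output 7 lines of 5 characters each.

After op 1 fill(2,3,R) [12 cells changed]:
BBRRB
BBRRB
BBRRB
BRRRB
BRRRB
BBBBB
BBBBB
After op 2 paint(5,3,Y):
BBRRB
BBRRB
BBRRB
BRRRB
BRRRB
BBBYB
BBBBB
After op 3 paint(4,1,R):
BBRRB
BBRRB
BBRRB
BRRRB
BRRRB
BBBYB
BBBBB

Answer: BBRRB
BBRRB
BBRRB
BRRRB
BRRRB
BBBYB
BBBBB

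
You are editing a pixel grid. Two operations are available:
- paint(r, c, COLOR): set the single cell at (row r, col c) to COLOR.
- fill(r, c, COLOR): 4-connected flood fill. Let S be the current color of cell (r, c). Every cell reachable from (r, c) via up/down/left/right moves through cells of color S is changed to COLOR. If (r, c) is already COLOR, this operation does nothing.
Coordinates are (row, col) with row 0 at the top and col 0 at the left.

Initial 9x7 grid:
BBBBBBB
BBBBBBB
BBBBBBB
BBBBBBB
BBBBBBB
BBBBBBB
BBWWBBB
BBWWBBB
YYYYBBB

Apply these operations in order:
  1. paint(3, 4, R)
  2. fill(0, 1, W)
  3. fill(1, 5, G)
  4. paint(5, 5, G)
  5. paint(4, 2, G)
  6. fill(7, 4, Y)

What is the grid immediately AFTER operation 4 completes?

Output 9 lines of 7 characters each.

Answer: GGGGGGG
GGGGGGG
GGGGGGG
GGGGRGG
GGGGGGG
GGGGGGG
GGGGGGG
GGGGGGG
YYYYGGG

Derivation:
After op 1 paint(3,4,R):
BBBBBBB
BBBBBBB
BBBBBBB
BBBBRBB
BBBBBBB
BBBBBBB
BBWWBBB
BBWWBBB
YYYYBBB
After op 2 fill(0,1,W) [54 cells changed]:
WWWWWWW
WWWWWWW
WWWWWWW
WWWWRWW
WWWWWWW
WWWWWWW
WWWWWWW
WWWWWWW
YYYYWWW
After op 3 fill(1,5,G) [58 cells changed]:
GGGGGGG
GGGGGGG
GGGGGGG
GGGGRGG
GGGGGGG
GGGGGGG
GGGGGGG
GGGGGGG
YYYYGGG
After op 4 paint(5,5,G):
GGGGGGG
GGGGGGG
GGGGGGG
GGGGRGG
GGGGGGG
GGGGGGG
GGGGGGG
GGGGGGG
YYYYGGG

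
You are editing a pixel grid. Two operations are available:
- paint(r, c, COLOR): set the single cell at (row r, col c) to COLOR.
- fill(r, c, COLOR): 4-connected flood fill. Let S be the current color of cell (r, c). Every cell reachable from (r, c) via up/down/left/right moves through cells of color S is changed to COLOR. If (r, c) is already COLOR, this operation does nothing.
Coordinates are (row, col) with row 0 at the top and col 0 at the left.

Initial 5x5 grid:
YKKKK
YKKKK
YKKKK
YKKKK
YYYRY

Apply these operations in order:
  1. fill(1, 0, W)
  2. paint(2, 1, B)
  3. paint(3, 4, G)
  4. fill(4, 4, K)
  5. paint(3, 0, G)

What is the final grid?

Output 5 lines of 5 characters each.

Answer: WKKKK
WKKKK
WBKKK
GKKKG
WWWRK

Derivation:
After op 1 fill(1,0,W) [7 cells changed]:
WKKKK
WKKKK
WKKKK
WKKKK
WWWRY
After op 2 paint(2,1,B):
WKKKK
WKKKK
WBKKK
WKKKK
WWWRY
After op 3 paint(3,4,G):
WKKKK
WKKKK
WBKKK
WKKKG
WWWRY
After op 4 fill(4,4,K) [1 cells changed]:
WKKKK
WKKKK
WBKKK
WKKKG
WWWRK
After op 5 paint(3,0,G):
WKKKK
WKKKK
WBKKK
GKKKG
WWWRK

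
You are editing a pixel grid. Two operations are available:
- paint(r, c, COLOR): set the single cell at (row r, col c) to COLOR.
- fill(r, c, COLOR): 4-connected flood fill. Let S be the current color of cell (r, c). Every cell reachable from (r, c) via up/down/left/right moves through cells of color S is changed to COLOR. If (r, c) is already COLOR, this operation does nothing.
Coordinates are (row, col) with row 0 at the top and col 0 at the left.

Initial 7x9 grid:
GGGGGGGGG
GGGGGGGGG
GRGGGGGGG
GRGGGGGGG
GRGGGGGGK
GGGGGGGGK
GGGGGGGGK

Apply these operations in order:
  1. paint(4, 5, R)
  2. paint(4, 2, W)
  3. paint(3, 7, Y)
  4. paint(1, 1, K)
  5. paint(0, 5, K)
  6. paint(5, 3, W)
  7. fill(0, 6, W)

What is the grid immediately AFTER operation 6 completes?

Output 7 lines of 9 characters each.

After op 1 paint(4,5,R):
GGGGGGGGG
GGGGGGGGG
GRGGGGGGG
GRGGGGGGG
GRGGGRGGK
GGGGGGGGK
GGGGGGGGK
After op 2 paint(4,2,W):
GGGGGGGGG
GGGGGGGGG
GRGGGGGGG
GRGGGGGGG
GRWGGRGGK
GGGGGGGGK
GGGGGGGGK
After op 3 paint(3,7,Y):
GGGGGGGGG
GGGGGGGGG
GRGGGGGGG
GRGGGGGYG
GRWGGRGGK
GGGGGGGGK
GGGGGGGGK
After op 4 paint(1,1,K):
GGGGGGGGG
GKGGGGGGG
GRGGGGGGG
GRGGGGGYG
GRWGGRGGK
GGGGGGGGK
GGGGGGGGK
After op 5 paint(0,5,K):
GGGGGKGGG
GKGGGGGGG
GRGGGGGGG
GRGGGGGYG
GRWGGRGGK
GGGGGGGGK
GGGGGGGGK
After op 6 paint(5,3,W):
GGGGGKGGG
GKGGGGGGG
GRGGGGGGG
GRGGGGGYG
GRWGGRGGK
GGGWGGGGK
GGGGGGGGK

Answer: GGGGGKGGG
GKGGGGGGG
GRGGGGGGG
GRGGGGGYG
GRWGGRGGK
GGGWGGGGK
GGGGGGGGK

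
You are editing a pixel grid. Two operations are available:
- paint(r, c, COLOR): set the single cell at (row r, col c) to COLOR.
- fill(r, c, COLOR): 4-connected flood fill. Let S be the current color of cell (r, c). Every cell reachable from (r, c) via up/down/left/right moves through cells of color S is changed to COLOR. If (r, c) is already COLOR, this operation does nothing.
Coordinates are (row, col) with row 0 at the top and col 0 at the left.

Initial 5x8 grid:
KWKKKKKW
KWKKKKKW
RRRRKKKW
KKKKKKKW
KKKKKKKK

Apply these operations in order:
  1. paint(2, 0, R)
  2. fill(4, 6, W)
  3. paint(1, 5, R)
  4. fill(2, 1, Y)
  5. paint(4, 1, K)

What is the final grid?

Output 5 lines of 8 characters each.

Answer: KWWWWWWW
KWWWWRWW
YYYYWWWW
WWWWWWWW
WKWWWWWW

Derivation:
After op 1 paint(2,0,R):
KWKKKKKW
KWKKKKKW
RRRRKKKW
KKKKKKKW
KKKKKKKK
After op 2 fill(4,6,W) [28 cells changed]:
KWWWWWWW
KWWWWWWW
RRRRWWWW
WWWWWWWW
WWWWWWWW
After op 3 paint(1,5,R):
KWWWWWWW
KWWWWRWW
RRRRWWWW
WWWWWWWW
WWWWWWWW
After op 4 fill(2,1,Y) [4 cells changed]:
KWWWWWWW
KWWWWRWW
YYYYWWWW
WWWWWWWW
WWWWWWWW
After op 5 paint(4,1,K):
KWWWWWWW
KWWWWRWW
YYYYWWWW
WWWWWWWW
WKWWWWWW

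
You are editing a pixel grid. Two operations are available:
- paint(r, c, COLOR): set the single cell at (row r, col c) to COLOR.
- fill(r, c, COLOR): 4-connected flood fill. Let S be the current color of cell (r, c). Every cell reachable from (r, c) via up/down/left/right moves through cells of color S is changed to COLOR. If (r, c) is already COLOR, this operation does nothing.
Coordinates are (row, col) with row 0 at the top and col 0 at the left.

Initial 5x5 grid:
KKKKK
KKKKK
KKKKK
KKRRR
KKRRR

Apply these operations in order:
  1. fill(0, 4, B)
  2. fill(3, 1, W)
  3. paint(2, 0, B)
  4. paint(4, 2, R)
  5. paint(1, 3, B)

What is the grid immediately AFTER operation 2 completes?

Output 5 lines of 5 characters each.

After op 1 fill(0,4,B) [19 cells changed]:
BBBBB
BBBBB
BBBBB
BBRRR
BBRRR
After op 2 fill(3,1,W) [19 cells changed]:
WWWWW
WWWWW
WWWWW
WWRRR
WWRRR

Answer: WWWWW
WWWWW
WWWWW
WWRRR
WWRRR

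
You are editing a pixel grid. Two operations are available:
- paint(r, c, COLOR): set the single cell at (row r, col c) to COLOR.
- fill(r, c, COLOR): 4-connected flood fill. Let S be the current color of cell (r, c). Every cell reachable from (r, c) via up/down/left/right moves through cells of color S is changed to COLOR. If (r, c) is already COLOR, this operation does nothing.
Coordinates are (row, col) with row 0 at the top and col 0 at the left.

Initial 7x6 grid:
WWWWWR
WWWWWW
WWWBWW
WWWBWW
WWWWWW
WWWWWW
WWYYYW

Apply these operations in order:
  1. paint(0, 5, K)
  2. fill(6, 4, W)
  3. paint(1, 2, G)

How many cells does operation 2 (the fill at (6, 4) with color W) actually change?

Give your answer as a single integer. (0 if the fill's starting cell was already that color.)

Answer: 3

Derivation:
After op 1 paint(0,5,K):
WWWWWK
WWWWWW
WWWBWW
WWWBWW
WWWWWW
WWWWWW
WWYYYW
After op 2 fill(6,4,W) [3 cells changed]:
WWWWWK
WWWWWW
WWWBWW
WWWBWW
WWWWWW
WWWWWW
WWWWWW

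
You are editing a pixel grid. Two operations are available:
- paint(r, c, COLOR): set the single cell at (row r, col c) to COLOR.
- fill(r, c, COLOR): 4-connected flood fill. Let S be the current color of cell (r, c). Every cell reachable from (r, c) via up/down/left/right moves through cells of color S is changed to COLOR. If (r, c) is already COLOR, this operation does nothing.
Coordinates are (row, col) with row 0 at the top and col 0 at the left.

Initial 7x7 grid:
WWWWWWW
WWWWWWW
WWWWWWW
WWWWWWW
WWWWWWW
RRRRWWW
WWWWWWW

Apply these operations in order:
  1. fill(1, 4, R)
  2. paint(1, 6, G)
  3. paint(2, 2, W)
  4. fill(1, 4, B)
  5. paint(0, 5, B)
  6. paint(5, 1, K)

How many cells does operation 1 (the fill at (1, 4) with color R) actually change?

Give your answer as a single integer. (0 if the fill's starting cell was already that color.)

After op 1 fill(1,4,R) [45 cells changed]:
RRRRRRR
RRRRRRR
RRRRRRR
RRRRRRR
RRRRRRR
RRRRRRR
RRRRRRR

Answer: 45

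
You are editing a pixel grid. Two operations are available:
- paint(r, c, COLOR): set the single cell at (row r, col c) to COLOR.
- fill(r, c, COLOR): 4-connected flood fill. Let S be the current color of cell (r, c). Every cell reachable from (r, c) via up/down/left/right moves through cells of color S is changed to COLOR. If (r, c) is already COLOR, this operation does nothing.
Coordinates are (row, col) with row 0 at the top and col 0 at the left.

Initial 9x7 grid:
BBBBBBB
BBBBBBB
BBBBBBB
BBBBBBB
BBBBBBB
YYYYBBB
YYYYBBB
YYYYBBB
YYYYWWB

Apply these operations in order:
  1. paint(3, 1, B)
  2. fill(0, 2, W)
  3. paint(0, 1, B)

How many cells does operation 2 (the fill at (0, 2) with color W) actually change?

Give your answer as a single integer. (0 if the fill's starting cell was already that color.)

After op 1 paint(3,1,B):
BBBBBBB
BBBBBBB
BBBBBBB
BBBBBBB
BBBBBBB
YYYYBBB
YYYYBBB
YYYYBBB
YYYYWWB
After op 2 fill(0,2,W) [45 cells changed]:
WWWWWWW
WWWWWWW
WWWWWWW
WWWWWWW
WWWWWWW
YYYYWWW
YYYYWWW
YYYYWWW
YYYYWWW

Answer: 45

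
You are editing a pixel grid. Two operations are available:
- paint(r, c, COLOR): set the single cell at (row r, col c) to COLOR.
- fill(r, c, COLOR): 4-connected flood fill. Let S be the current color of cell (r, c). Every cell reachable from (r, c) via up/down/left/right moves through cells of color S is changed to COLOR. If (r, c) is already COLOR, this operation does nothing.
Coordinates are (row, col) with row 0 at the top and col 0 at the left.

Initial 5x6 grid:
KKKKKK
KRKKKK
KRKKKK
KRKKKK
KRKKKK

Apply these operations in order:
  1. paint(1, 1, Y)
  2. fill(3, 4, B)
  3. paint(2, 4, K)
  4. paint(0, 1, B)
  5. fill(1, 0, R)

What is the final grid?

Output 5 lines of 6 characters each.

After op 1 paint(1,1,Y):
KKKKKK
KYKKKK
KRKKKK
KRKKKK
KRKKKK
After op 2 fill(3,4,B) [26 cells changed]:
BBBBBB
BYBBBB
BRBBBB
BRBBBB
BRBBBB
After op 3 paint(2,4,K):
BBBBBB
BYBBBB
BRBBKB
BRBBBB
BRBBBB
After op 4 paint(0,1,B):
BBBBBB
BYBBBB
BRBBKB
BRBBBB
BRBBBB
After op 5 fill(1,0,R) [25 cells changed]:
RRRRRR
RYRRRR
RRRRKR
RRRRRR
RRRRRR

Answer: RRRRRR
RYRRRR
RRRRKR
RRRRRR
RRRRRR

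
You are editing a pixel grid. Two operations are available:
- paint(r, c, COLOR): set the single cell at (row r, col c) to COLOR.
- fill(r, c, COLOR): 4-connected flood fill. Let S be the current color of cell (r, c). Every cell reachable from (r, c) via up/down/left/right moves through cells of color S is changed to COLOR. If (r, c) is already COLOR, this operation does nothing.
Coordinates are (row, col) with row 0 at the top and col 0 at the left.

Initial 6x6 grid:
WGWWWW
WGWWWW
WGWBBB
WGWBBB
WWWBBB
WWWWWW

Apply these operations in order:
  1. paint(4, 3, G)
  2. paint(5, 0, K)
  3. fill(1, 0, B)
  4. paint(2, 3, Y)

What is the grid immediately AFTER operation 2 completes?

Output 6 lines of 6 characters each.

Answer: WGWWWW
WGWWWW
WGWBBB
WGWBBB
WWWGBB
KWWWWW

Derivation:
After op 1 paint(4,3,G):
WGWWWW
WGWWWW
WGWBBB
WGWBBB
WWWGBB
WWWWWW
After op 2 paint(5,0,K):
WGWWWW
WGWWWW
WGWBBB
WGWBBB
WWWGBB
KWWWWW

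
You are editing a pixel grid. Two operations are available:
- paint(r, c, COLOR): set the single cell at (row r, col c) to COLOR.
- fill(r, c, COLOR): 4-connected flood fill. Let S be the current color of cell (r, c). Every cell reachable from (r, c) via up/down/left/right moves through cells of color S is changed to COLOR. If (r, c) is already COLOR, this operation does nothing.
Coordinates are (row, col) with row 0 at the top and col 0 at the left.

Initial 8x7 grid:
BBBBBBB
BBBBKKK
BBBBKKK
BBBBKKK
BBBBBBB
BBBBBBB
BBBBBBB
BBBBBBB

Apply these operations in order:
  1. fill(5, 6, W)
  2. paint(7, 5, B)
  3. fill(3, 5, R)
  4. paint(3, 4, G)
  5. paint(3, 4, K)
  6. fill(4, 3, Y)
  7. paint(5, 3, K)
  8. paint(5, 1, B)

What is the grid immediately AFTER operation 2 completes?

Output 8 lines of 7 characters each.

After op 1 fill(5,6,W) [47 cells changed]:
WWWWWWW
WWWWKKK
WWWWKKK
WWWWKKK
WWWWWWW
WWWWWWW
WWWWWWW
WWWWWWW
After op 2 paint(7,5,B):
WWWWWWW
WWWWKKK
WWWWKKK
WWWWKKK
WWWWWWW
WWWWWWW
WWWWWWW
WWWWWBW

Answer: WWWWWWW
WWWWKKK
WWWWKKK
WWWWKKK
WWWWWWW
WWWWWWW
WWWWWWW
WWWWWBW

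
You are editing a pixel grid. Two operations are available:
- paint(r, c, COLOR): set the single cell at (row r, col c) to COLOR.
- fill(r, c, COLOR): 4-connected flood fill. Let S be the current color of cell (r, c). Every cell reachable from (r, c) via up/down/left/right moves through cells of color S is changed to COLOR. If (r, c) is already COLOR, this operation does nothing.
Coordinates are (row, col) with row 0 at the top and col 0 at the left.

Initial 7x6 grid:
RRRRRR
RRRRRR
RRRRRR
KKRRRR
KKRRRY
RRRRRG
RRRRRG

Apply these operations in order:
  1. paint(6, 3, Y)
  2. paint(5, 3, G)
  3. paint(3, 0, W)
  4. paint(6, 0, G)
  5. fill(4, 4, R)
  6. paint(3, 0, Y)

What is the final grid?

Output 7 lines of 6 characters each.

After op 1 paint(6,3,Y):
RRRRRR
RRRRRR
RRRRRR
KKRRRR
KKRRRY
RRRRRG
RRRYRG
After op 2 paint(5,3,G):
RRRRRR
RRRRRR
RRRRRR
KKRRRR
KKRRRY
RRRGRG
RRRYRG
After op 3 paint(3,0,W):
RRRRRR
RRRRRR
RRRRRR
WKRRRR
KKRRRY
RRRGRG
RRRYRG
After op 4 paint(6,0,G):
RRRRRR
RRRRRR
RRRRRR
WKRRRR
KKRRRY
RRRGRG
GRRYRG
After op 5 fill(4,4,R) [0 cells changed]:
RRRRRR
RRRRRR
RRRRRR
WKRRRR
KKRRRY
RRRGRG
GRRYRG
After op 6 paint(3,0,Y):
RRRRRR
RRRRRR
RRRRRR
YKRRRR
KKRRRY
RRRGRG
GRRYRG

Answer: RRRRRR
RRRRRR
RRRRRR
YKRRRR
KKRRRY
RRRGRG
GRRYRG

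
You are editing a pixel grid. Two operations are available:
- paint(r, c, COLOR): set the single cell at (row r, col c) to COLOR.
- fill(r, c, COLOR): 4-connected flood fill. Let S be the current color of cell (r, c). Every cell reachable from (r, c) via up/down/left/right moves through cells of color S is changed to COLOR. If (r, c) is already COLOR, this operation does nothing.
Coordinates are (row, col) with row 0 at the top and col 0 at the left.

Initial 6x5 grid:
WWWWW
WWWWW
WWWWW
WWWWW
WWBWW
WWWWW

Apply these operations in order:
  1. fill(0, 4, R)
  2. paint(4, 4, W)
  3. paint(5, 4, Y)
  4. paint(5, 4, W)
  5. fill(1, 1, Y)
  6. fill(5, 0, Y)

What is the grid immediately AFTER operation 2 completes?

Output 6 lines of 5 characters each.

Answer: RRRRR
RRRRR
RRRRR
RRRRR
RRBRW
RRRRR

Derivation:
After op 1 fill(0,4,R) [29 cells changed]:
RRRRR
RRRRR
RRRRR
RRRRR
RRBRR
RRRRR
After op 2 paint(4,4,W):
RRRRR
RRRRR
RRRRR
RRRRR
RRBRW
RRRRR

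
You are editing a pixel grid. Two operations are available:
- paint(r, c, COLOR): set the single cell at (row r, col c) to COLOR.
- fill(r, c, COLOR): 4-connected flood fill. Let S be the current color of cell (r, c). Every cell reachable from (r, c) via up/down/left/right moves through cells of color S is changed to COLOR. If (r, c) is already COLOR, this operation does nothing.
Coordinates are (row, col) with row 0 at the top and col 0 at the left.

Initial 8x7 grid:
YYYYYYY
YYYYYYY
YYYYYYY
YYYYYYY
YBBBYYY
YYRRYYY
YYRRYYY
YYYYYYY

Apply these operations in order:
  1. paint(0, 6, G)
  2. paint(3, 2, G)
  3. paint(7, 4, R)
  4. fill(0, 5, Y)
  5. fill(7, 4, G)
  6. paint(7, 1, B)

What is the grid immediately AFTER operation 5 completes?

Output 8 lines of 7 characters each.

Answer: YYYYYYG
YYYYYYY
YYYYYYY
YYGYYYY
YBBBYYY
YYRRYYY
YYRRYYY
YYYYGYY

Derivation:
After op 1 paint(0,6,G):
YYYYYYG
YYYYYYY
YYYYYYY
YYYYYYY
YBBBYYY
YYRRYYY
YYRRYYY
YYYYYYY
After op 2 paint(3,2,G):
YYYYYYG
YYYYYYY
YYYYYYY
YYGYYYY
YBBBYYY
YYRRYYY
YYRRYYY
YYYYYYY
After op 3 paint(7,4,R):
YYYYYYG
YYYYYYY
YYYYYYY
YYGYYYY
YBBBYYY
YYRRYYY
YYRRYYY
YYYYRYY
After op 4 fill(0,5,Y) [0 cells changed]:
YYYYYYG
YYYYYYY
YYYYYYY
YYGYYYY
YBBBYYY
YYRRYYY
YYRRYYY
YYYYRYY
After op 5 fill(7,4,G) [1 cells changed]:
YYYYYYG
YYYYYYY
YYYYYYY
YYGYYYY
YBBBYYY
YYRRYYY
YYRRYYY
YYYYGYY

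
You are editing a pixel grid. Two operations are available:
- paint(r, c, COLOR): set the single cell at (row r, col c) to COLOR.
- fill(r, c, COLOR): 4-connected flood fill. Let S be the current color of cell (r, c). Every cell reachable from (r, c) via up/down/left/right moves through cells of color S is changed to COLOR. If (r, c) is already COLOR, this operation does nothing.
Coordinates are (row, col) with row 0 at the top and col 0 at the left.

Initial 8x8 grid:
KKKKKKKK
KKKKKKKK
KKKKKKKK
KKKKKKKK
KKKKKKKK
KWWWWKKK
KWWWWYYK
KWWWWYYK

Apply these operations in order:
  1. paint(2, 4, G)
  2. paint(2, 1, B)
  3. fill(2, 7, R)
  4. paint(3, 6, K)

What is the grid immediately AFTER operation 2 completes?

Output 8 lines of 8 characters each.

After op 1 paint(2,4,G):
KKKKKKKK
KKKKKKKK
KKKKGKKK
KKKKKKKK
KKKKKKKK
KWWWWKKK
KWWWWYYK
KWWWWYYK
After op 2 paint(2,1,B):
KKKKKKKK
KKKKKKKK
KBKKGKKK
KKKKKKKK
KKKKKKKK
KWWWWKKK
KWWWWYYK
KWWWWYYK

Answer: KKKKKKKK
KKKKKKKK
KBKKGKKK
KKKKKKKK
KKKKKKKK
KWWWWKKK
KWWWWYYK
KWWWWYYK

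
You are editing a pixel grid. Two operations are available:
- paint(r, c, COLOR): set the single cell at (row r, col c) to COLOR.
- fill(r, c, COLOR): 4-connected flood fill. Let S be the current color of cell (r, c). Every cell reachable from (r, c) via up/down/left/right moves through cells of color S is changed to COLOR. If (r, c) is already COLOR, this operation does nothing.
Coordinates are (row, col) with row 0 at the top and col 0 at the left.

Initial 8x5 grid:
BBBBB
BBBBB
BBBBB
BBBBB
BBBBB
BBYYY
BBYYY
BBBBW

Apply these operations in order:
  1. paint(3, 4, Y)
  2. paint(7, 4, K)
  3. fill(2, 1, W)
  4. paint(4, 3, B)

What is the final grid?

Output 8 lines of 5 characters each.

After op 1 paint(3,4,Y):
BBBBB
BBBBB
BBBBB
BBBBY
BBBBB
BBYYY
BBYYY
BBBBW
After op 2 paint(7,4,K):
BBBBB
BBBBB
BBBBB
BBBBY
BBBBB
BBYYY
BBYYY
BBBBK
After op 3 fill(2,1,W) [32 cells changed]:
WWWWW
WWWWW
WWWWW
WWWWY
WWWWW
WWYYY
WWYYY
WWWWK
After op 4 paint(4,3,B):
WWWWW
WWWWW
WWWWW
WWWWY
WWWBW
WWYYY
WWYYY
WWWWK

Answer: WWWWW
WWWWW
WWWWW
WWWWY
WWWBW
WWYYY
WWYYY
WWWWK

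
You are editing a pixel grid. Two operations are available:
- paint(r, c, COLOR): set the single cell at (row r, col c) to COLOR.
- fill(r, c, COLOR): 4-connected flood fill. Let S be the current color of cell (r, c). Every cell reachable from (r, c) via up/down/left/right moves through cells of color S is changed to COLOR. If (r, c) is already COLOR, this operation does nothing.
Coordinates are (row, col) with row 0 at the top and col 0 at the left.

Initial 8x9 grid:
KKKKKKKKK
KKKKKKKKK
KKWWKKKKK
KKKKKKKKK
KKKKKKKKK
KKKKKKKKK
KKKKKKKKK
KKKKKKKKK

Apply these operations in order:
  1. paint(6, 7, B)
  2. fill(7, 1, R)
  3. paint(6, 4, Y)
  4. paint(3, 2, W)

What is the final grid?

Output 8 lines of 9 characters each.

After op 1 paint(6,7,B):
KKKKKKKKK
KKKKKKKKK
KKWWKKKKK
KKKKKKKKK
KKKKKKKKK
KKKKKKKKK
KKKKKKKBK
KKKKKKKKK
After op 2 fill(7,1,R) [69 cells changed]:
RRRRRRRRR
RRRRRRRRR
RRWWRRRRR
RRRRRRRRR
RRRRRRRRR
RRRRRRRRR
RRRRRRRBR
RRRRRRRRR
After op 3 paint(6,4,Y):
RRRRRRRRR
RRRRRRRRR
RRWWRRRRR
RRRRRRRRR
RRRRRRRRR
RRRRRRRRR
RRRRYRRBR
RRRRRRRRR
After op 4 paint(3,2,W):
RRRRRRRRR
RRRRRRRRR
RRWWRRRRR
RRWRRRRRR
RRRRRRRRR
RRRRRRRRR
RRRRYRRBR
RRRRRRRRR

Answer: RRRRRRRRR
RRRRRRRRR
RRWWRRRRR
RRWRRRRRR
RRRRRRRRR
RRRRRRRRR
RRRRYRRBR
RRRRRRRRR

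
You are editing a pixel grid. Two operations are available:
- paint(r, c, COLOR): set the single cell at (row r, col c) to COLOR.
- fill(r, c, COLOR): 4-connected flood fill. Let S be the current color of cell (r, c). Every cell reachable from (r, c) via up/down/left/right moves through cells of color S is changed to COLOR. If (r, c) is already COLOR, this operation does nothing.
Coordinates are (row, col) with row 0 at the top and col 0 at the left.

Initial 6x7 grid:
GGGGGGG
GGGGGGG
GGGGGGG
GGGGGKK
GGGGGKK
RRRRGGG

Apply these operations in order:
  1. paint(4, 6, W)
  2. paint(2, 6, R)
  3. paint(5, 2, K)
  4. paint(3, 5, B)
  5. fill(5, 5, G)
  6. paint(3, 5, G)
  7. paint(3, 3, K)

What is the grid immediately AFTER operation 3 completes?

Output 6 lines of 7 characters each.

Answer: GGGGGGG
GGGGGGG
GGGGGGR
GGGGGKK
GGGGGKW
RRKRGGG

Derivation:
After op 1 paint(4,6,W):
GGGGGGG
GGGGGGG
GGGGGGG
GGGGGKK
GGGGGKW
RRRRGGG
After op 2 paint(2,6,R):
GGGGGGG
GGGGGGG
GGGGGGR
GGGGGKK
GGGGGKW
RRRRGGG
After op 3 paint(5,2,K):
GGGGGGG
GGGGGGG
GGGGGGR
GGGGGKK
GGGGGKW
RRKRGGG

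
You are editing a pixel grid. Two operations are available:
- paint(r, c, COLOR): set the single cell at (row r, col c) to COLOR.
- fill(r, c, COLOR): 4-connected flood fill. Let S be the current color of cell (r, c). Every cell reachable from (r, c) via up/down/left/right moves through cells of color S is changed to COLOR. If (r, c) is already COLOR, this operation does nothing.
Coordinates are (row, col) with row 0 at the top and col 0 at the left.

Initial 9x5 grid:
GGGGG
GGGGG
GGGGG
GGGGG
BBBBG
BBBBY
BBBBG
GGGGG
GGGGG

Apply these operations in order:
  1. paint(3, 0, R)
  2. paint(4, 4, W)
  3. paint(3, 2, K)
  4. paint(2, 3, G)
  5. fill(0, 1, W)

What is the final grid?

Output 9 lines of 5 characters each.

Answer: WWWWW
WWWWW
WWWWW
RWKWW
BBBBW
BBBBY
BBBBG
GGGGG
GGGGG

Derivation:
After op 1 paint(3,0,R):
GGGGG
GGGGG
GGGGG
RGGGG
BBBBG
BBBBY
BBBBG
GGGGG
GGGGG
After op 2 paint(4,4,W):
GGGGG
GGGGG
GGGGG
RGGGG
BBBBW
BBBBY
BBBBG
GGGGG
GGGGG
After op 3 paint(3,2,K):
GGGGG
GGGGG
GGGGG
RGKGG
BBBBW
BBBBY
BBBBG
GGGGG
GGGGG
After op 4 paint(2,3,G):
GGGGG
GGGGG
GGGGG
RGKGG
BBBBW
BBBBY
BBBBG
GGGGG
GGGGG
After op 5 fill(0,1,W) [18 cells changed]:
WWWWW
WWWWW
WWWWW
RWKWW
BBBBW
BBBBY
BBBBG
GGGGG
GGGGG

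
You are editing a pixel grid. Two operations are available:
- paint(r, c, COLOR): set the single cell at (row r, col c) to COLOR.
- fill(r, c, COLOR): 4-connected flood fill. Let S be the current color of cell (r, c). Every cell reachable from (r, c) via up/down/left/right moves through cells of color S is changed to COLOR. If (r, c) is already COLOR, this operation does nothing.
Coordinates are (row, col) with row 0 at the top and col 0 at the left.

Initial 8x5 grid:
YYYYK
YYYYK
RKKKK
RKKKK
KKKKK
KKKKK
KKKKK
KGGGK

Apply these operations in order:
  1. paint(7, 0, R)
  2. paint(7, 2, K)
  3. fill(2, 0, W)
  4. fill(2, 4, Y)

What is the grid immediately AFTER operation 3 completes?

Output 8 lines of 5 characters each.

After op 1 paint(7,0,R):
YYYYK
YYYYK
RKKKK
RKKKK
KKKKK
KKKKK
KKKKK
RGGGK
After op 2 paint(7,2,K):
YYYYK
YYYYK
RKKKK
RKKKK
KKKKK
KKKKK
KKKKK
RGKGK
After op 3 fill(2,0,W) [2 cells changed]:
YYYYK
YYYYK
WKKKK
WKKKK
KKKKK
KKKKK
KKKKK
RGKGK

Answer: YYYYK
YYYYK
WKKKK
WKKKK
KKKKK
KKKKK
KKKKK
RGKGK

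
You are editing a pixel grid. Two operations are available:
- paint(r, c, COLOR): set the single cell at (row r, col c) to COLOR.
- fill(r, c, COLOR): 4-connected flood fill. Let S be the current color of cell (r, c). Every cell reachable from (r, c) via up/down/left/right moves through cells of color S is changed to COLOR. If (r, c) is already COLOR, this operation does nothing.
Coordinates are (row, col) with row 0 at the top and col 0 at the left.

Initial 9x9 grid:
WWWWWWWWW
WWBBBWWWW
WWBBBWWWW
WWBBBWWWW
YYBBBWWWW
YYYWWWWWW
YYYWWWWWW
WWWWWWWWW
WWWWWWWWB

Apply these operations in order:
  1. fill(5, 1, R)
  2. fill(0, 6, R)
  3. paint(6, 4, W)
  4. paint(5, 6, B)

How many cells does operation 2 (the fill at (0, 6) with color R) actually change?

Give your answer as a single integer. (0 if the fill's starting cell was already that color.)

Answer: 60

Derivation:
After op 1 fill(5,1,R) [8 cells changed]:
WWWWWWWWW
WWBBBWWWW
WWBBBWWWW
WWBBBWWWW
RRBBBWWWW
RRRWWWWWW
RRRWWWWWW
WWWWWWWWW
WWWWWWWWB
After op 2 fill(0,6,R) [60 cells changed]:
RRRRRRRRR
RRBBBRRRR
RRBBBRRRR
RRBBBRRRR
RRBBBRRRR
RRRRRRRRR
RRRRRRRRR
RRRRRRRRR
RRRRRRRRB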